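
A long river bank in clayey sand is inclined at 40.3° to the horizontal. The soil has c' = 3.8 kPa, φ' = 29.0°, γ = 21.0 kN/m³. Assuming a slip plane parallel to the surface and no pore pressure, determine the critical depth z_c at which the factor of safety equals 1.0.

z_c = 1.06 m

Setting FS = 1.00 in FS = [c' + γz cos²β tanφ'] / [γz sinβ cosβ] and solving for z:
z = c' / [γ cosβ (FS·sinβ − cosβ·tanφ')]
  = 3.8 / [21.0·cos40.3°·(1.00·sin40.3° − cos40.3°·tan29.0°)]
  = 3.8 / [21.0·0.7627·(1.00·0.6468 − 0.7627·0.5543)]
  = 3.8 / 3.5882 = 1.059 m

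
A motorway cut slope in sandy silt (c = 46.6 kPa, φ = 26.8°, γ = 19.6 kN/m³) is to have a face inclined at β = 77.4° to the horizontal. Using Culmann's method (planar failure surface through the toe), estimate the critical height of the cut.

Culmann's analysis gives the critical failure plane at α_cr = (β + φ)/2 = (77.4 + 26.8)/2 = 52.1°, and the critical height
H_c = (4c/γ) · sinβ cosφ / [1 − cos(β − φ)]
    = (4·46.6/19.6) · sin77.4°·cos26.8° / [1 − cos(50.6°)]
    = 9.510 · 0.9759·0.8926 / [1 − 0.6347]
    = 9.510 · 0.8711 / 0.3653
    = 22.68 m

H_c = 22.68 m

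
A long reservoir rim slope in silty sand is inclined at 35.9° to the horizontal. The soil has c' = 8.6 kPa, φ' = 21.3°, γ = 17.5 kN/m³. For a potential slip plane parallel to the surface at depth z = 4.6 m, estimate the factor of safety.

FS = 0.76

For an infinite slope with a slip plane parallel to the surface (no pore pressure): FS = [c' + γz cos²β tanφ'] / [γz sinβ cosβ].
γz = 17.5·4.6 = 80.50 kN/m²
Numerator = 8.6 + 80.50·cos²35.9°·tan21.3° = 8.6 + 80.50·0.6562·0.3899 = 29.194 kPa
Denominator = 80.50·sin35.9°·cos35.9° = 80.50·0.5864·0.8100 = 38.236 kPa
FS = 29.194 / 38.236 = 0.764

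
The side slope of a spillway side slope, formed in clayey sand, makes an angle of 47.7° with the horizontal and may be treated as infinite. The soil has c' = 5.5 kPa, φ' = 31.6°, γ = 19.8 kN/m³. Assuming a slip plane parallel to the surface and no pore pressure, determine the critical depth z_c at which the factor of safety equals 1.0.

z_c = 1.27 m

Setting FS = 1.00 in FS = [c' + γz cos²β tanφ'] / [γz sinβ cosβ] and solving for z:
z = c' / [γ cosβ (FS·sinβ − cosβ·tanφ')]
  = 5.5 / [19.8·cos47.7°·(1.00·sin47.7° − cos47.7°·tan31.6°)]
  = 5.5 / [19.8·0.6730·(1.00·0.7396 − 0.6730·0.6152)]
  = 5.5 / 4.3387 = 1.268 m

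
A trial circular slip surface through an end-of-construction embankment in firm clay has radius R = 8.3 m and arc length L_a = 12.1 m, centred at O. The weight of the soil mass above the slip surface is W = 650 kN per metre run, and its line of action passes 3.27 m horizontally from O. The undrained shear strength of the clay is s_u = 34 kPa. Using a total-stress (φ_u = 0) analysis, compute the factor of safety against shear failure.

FS = 1.61

Taking moments about the centre O, the resisting moment is provided by the undrained shear strength acting along the arc:
M_R = s_u·L_a·R = 34·12.10·8.3 = 3414.6 kN·m/m
M_D = W·d = 650·3.27 = 2125.5 kN·m/m
FS = M_R / M_D = 3414.6 / 2125.5 = 1.607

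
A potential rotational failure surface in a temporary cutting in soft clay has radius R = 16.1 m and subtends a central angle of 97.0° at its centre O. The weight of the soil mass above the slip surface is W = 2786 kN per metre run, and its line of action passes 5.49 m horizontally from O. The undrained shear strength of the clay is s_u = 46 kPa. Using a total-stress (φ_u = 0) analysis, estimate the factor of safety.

Taking moments about the centre O, the resisting moment is provided by the undrained shear strength acting along the arc:
Arc length L_a = R·θ = 16.1·(97.0°·π/180) = 16.1·1.6930 = 27.26 m
M_R = s_u·L_a·R = 46·27.26·16.1 = 20186.4 kN·m/m
M_D = W·d = 2786·5.49 = 15295.1 kN·m/m
FS = M_R / M_D = 20186.4 / 15295.1 = 1.320

FS = 1.32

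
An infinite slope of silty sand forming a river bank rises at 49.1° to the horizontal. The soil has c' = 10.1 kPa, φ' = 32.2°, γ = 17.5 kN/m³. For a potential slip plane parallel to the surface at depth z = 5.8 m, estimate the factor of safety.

For an infinite slope with a slip plane parallel to the surface (no pore pressure): FS = [c' + γz cos²β tanφ'] / [γz sinβ cosβ].
γz = 17.5·5.8 = 101.50 kN/m²
Numerator = 10.1 + 101.50·cos²49.1°·tan32.2° = 10.1 + 101.50·0.4287·0.6297 = 37.501 kPa
Denominator = 101.50·sin49.1°·cos49.1° = 101.50·0.7559·0.6547 = 50.231 kPa
FS = 37.501 / 50.231 = 0.747

FS = 0.75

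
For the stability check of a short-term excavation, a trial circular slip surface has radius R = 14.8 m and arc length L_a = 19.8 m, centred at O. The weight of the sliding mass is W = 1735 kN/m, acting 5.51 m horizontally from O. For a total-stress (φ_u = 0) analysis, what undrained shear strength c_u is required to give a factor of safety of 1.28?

c_u = 41.8 kPa

FS = c_u·L_a·R / (W·d), so c_u = FS·W·d / (L_a·R).
c_u = 1.28·1735·5.51 / (19.80·14.8) = 12236.6 / 293.04 = 41.76 kPa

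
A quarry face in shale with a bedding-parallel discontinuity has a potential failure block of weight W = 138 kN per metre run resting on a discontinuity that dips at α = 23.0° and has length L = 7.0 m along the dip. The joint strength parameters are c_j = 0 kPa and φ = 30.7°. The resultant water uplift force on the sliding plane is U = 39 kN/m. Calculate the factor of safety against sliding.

FS = 0.97

Resolving the block weight along and normal to the plane and applying the Mohr–Coulomb strength on the joint:
N' = W cosα − U = 138·cos23.0° − 39 = 88.0 kN/m
Driving force T = W sinα = 138·sin23.0° = 53.9 kN/m
Resisting force R = c_j·L + N'·tanφ = 0·7.0 + 88.0·tan30.7° = 0.0 + 52.3 = 52.3 kN/m
FS = R / T = 52.3 / 53.9 = 0.969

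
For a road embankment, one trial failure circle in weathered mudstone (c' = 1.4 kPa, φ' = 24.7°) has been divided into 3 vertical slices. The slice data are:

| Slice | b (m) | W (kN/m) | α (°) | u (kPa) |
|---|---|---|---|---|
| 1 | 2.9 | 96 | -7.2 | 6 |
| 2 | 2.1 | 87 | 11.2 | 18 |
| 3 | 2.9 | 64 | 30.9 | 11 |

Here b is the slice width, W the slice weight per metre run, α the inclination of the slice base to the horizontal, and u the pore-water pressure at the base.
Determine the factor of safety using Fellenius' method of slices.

FS = 2.05

Ordinary method of slices: FS = Σ[c'·Δl_i + (W_i cosα_i − u_i·Δl_i)·tanφ'] / Σ W_i sinα_i, with Δl_i = b_i / cosα_i.
Slice 1: Δl = 2.9/cos(-7.2°) = 2.923 m; N'_1 = 96·cos(-7.2°) − 6·2.923 = 77.7; c'Δl = 4.09; W sinα = -12.0
Slice 2: Δl = 2.1/cos11.2° = 2.141 m; N'_2 = 87·cos11.2° − 18·2.141 = 46.8; c'Δl = 3.00; W sinα = 16.9
Slice 3: Δl = 2.9/cos30.9° = 3.380 m; N'_3 = 64·cos30.9° − 11·3.380 = 17.7; c'Δl = 4.73; W sinα = 32.9
Σc'Δl = 11.8 kN/m; ΣN' = 142.3 kN/m; ΣW sinα = 37.7 kN/m
Resisting = 11.8 + 142.3·tan24.7° = 11.8 + 65.4 = 77.3 kN/m
FS = 77.3 / 37.7 = 2.047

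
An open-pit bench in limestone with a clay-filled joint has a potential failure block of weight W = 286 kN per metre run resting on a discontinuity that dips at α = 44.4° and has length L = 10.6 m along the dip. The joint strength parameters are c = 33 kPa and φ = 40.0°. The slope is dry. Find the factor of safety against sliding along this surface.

Resolving the block weight along and normal to the plane and applying the Mohr–Coulomb strength on the joint:
N' = W cosα = 286·cos44.4° = 204.3 kN/m
Driving force T = W sinα = 286·sin44.4° = 200.1 kN/m
Resisting force R = c·L + N'·tanφ = 33·10.6 + 204.3·tan40.0° = 349.8 + 171.5 = 521.3 kN/m
FS = R / T = 521.3 / 200.1 = 2.605

FS = 2.60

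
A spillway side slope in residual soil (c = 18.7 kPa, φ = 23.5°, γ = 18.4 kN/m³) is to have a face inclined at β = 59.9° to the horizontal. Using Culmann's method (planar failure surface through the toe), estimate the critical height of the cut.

Culmann's analysis gives the critical failure plane at α_cr = (β + φ)/2 = (59.9 + 23.5)/2 = 41.7°, and the critical height
H_c = (4c/γ) · sinβ cosφ / [1 − cos(β − φ)]
    = (4·18.7/18.4) · sin59.9°·cos23.5° / [1 − cos(36.4°)]
    = 4.065 · 0.8652·0.9171 / [1 − 0.8049]
    = 4.065 · 0.7934 / 0.1951
    = 16.53 m

H_c = 16.53 m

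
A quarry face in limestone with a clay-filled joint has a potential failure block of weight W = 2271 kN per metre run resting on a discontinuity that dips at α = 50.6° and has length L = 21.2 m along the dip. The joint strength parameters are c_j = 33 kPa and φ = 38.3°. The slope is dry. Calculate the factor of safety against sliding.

Resolving the block weight along and normal to the plane and applying the Mohr–Coulomb strength on the joint:
N' = W cosα = 2271·cos50.6° = 1441.5 kN/m
Driving force T = W sinα = 2271·sin50.6° = 1754.9 kN/m
Resisting force R = c_j·L + N'·tanφ = 33·21.2 + 1441.5·tan38.3° = 699.6 + 1138.4 = 1838.0 kN/m
FS = R / T = 1838.0 / 1754.9 = 1.047

FS = 1.05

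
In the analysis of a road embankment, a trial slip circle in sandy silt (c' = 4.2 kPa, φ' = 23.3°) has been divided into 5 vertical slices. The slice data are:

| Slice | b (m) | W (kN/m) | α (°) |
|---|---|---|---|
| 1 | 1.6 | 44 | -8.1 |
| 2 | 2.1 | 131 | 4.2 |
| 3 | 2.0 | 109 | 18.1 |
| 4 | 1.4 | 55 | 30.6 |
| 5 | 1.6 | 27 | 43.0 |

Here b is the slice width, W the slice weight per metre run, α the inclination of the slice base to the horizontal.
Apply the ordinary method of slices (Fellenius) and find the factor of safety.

Ordinary method of slices: FS = Σ[c'·Δl_i + (W_i cosα_i)·tanφ'] / Σ W_i sinα_i, with Δl_i = b_i / cosα_i.
Slice 1: Δl = 1.6/cos(-8.1°) = 1.616 m; N'_1 = 44·cos(-8.1°) = 43.6; c'Δl = 6.79; W sinα = -6.2
Slice 2: Δl = 2.1/cos4.2° = 2.106 m; N'_2 = 131·cos4.2° = 130.6; c'Δl = 8.84; W sinα = 9.6
Slice 3: Δl = 2.0/cos18.1° = 2.104 m; N'_3 = 109·cos18.1° = 103.6; c'Δl = 8.84; W sinα = 33.9
Slice 4: Δl = 1.4/cos30.6° = 1.627 m; N'_4 = 55·cos30.6° = 47.3; c'Δl = 6.83; W sinα = 28.0
Slice 5: Δl = 1.6/cos43.0° = 2.188 m; N'_5 = 27·cos43.0° = 19.7; c'Δl = 9.19; W sinα = 18.4
Σc'Δl = 40.5 kN/m; ΣN' = 344.9 kN/m; ΣW sinα = 83.7 kN/m
Resisting = 40.5 + 344.9·tan23.3° = 40.5 + 148.5 = 189.0 kN/m
FS = 189.0 / 83.7 = 2.259

FS = 2.26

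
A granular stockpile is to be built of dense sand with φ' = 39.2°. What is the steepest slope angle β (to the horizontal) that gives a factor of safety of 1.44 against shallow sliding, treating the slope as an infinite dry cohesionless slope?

β = 29.5°

For an infinite dry cohesionless slope FS = tanφ'/tanβ, so tanβ = tanφ' / FS.
tanβ = tan39.2° / 1.44 = 0.8156 / 1.44 = 0.5664
β = arctan(0.5664) = 29.53°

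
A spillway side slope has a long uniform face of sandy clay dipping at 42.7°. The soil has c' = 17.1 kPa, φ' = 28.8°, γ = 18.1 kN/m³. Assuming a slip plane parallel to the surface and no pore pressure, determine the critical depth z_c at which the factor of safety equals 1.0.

z_c = 4.69 m

Setting FS = 1.00 in FS = [c' + γz cos²β tanφ'] / [γz sinβ cosβ] and solving for z:
z = c' / [γ cosβ (FS·sinβ − cosβ·tanφ')]
  = 17.1 / [18.1·cos42.7°·(1.00·sin42.7° − cos42.7°·tan28.8°)]
  = 17.1 / [18.1·0.7349·(1.00·0.6782 − 0.7349·0.5498)]
  = 17.1 / 3.6466 = 4.689 m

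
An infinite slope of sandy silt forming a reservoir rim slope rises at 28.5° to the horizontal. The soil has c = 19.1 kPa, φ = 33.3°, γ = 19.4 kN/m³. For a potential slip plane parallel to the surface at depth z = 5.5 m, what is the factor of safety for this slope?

For an infinite slope with a slip plane parallel to the surface (no pore pressure): FS = [c + γz cos²β tanφ] / [γz sinβ cosβ].
γz = 19.4·5.5 = 106.70 kN/m²
Numerator = 19.1 + 106.70·cos²28.5°·tan33.3° = 19.1 + 106.70·0.7723·0.6569 = 73.231 kPa
Denominator = 106.70·sin28.5°·cos28.5° = 106.70·0.4772·0.8788 = 44.743 kPa
FS = 73.231 / 44.743 = 1.637

FS = 1.64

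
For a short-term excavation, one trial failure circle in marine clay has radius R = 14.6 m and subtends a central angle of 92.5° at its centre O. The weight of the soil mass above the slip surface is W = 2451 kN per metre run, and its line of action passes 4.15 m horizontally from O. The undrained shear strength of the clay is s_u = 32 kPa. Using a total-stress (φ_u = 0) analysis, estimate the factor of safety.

Taking moments about the centre O, the resisting moment is provided by the undrained shear strength acting along the arc:
Arc length L_a = R·θ = 14.6·(92.5°·π/180) = 14.6·1.6144 = 23.57 m
M_R = s_u·L_a·R = 32·23.57·14.6 = 11012.2 kN·m/m
M_D = W·d = 2451·4.15 = 10171.7 kN·m/m
FS = M_R / M_D = 11012.2 / 10171.7 = 1.083

FS = 1.08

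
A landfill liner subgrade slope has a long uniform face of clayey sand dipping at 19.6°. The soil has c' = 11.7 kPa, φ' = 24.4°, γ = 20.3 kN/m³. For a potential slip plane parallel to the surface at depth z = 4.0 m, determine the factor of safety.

For an infinite slope with a slip plane parallel to the surface (no pore pressure): FS = [c' + γz cos²β tanφ'] / [γz sinβ cosβ].
γz = 20.3·4.0 = 81.20 kN/m²
Numerator = 11.7 + 81.20·cos²19.6°·tan24.4° = 11.7 + 81.20·0.8875·0.4536 = 44.389 kPa
Denominator = 81.20·sin19.6°·cos19.6° = 81.20·0.3355·0.9421 = 25.660 kPa
FS = 44.389 / 25.660 = 1.730

FS = 1.73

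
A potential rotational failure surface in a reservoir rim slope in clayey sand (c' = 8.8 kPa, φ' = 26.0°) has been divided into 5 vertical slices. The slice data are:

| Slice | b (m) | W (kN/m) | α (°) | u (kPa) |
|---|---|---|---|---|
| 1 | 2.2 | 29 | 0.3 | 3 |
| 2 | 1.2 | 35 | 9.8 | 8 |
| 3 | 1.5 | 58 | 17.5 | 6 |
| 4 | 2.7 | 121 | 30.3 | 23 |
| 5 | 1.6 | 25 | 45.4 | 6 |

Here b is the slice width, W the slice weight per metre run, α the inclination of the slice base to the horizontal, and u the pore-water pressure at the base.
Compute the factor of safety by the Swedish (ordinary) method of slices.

FS = 1.51

Ordinary method of slices: FS = Σ[c'·Δl_i + (W_i cosα_i − u_i·Δl_i)·tanφ'] / Σ W_i sinα_i, with Δl_i = b_i / cosα_i.
Slice 1: Δl = 2.2/cos0.3° = 2.200 m; N'_1 = 29·cos0.3° − 3·2.200 = 22.4; c'Δl = 19.36; W sinα = 0.2
Slice 2: Δl = 1.2/cos9.8° = 1.218 m; N'_2 = 35·cos9.8° − 8·1.218 = 24.7; c'Δl = 10.72; W sinα = 6.0
Slice 3: Δl = 1.5/cos17.5° = 1.573 m; N'_3 = 58·cos17.5° − 6·1.573 = 45.9; c'Δl = 13.84; W sinα = 17.4
Slice 4: Δl = 2.7/cos30.3° = 3.127 m; N'_4 = 121·cos30.3° − 23·3.127 = 32.5; c'Δl = 27.52; W sinα = 61.0
Slice 5: Δl = 1.6/cos45.4° = 2.279 m; N'_5 = 25·cos45.4° − 6·2.279 = 3.9; c'Δl = 20.05; W sinα = 17.8
Σc'Δl = 91.5 kN/m; ΣN' = 129.5 kN/m; ΣW sinα = 102.4 kN/m
Resisting = 91.5 + 129.5·tan26.0° = 91.5 + 63.1 = 154.6 kN/m
FS = 154.6 / 102.4 = 1.510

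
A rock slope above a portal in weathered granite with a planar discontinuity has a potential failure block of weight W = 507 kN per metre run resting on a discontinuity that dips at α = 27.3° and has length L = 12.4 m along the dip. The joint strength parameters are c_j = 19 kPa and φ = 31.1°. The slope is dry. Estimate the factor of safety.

Resolving the block weight along and normal to the plane and applying the Mohr–Coulomb strength on the joint:
N' = W cosα = 507·cos27.3° = 450.5 kN/m
Driving force T = W sinα = 507·sin27.3° = 232.5 kN/m
Resisting force R = c_j·L + N'·tanφ = 19·12.4 + 450.5·tan31.1° = 235.6 + 271.8 = 507.4 kN/m
FS = R / T = 507.4 / 232.5 = 2.182

FS = 2.18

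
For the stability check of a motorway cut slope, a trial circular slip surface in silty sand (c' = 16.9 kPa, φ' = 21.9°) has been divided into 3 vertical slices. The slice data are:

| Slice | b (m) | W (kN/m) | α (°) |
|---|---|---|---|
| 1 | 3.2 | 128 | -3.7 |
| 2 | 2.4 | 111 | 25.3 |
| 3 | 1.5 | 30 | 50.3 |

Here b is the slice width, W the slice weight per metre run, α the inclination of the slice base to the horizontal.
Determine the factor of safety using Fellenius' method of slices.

Ordinary method of slices: FS = Σ[c'·Δl_i + (W_i cosα_i)·tanφ'] / Σ W_i sinα_i, with Δl_i = b_i / cosα_i.
Slice 1: Δl = 3.2/cos(-3.7°) = 3.207 m; N'_1 = 128·cos(-3.7°) = 127.7; c'Δl = 54.19; W sinα = -8.3
Slice 2: Δl = 2.4/cos25.3° = 2.655 m; N'_2 = 111·cos25.3° = 100.4; c'Δl = 44.86; W sinα = 47.4
Slice 3: Δl = 1.5/cos50.3° = 2.348 m; N'_3 = 30·cos50.3° = 19.2; c'Δl = 39.69; W sinα = 23.1
Σc'Δl = 138.7 kN/m; ΣN' = 247.2 kN/m; ΣW sinα = 62.3 kN/m
Resisting = 138.7 + 247.2·tan21.9° = 138.7 + 99.4 = 238.1 kN/m
FS = 238.1 / 62.3 = 3.825

FS = 3.82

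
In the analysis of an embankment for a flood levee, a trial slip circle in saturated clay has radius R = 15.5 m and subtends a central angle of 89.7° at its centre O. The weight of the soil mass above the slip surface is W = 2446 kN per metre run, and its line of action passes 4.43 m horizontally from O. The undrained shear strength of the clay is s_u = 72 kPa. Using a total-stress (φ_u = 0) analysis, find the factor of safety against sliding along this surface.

Taking moments about the centre O, the resisting moment is provided by the undrained shear strength acting along the arc:
Arc length L_a = R·θ = 15.5·(89.7°·π/180) = 15.5·1.5656 = 24.27 m
M_R = s_u·L_a·R = 72·24.27·15.5 = 27081.1 kN·m/m
M_D = W·d = 2446·4.43 = 10835.8 kN·m/m
FS = M_R / M_D = 27081.1 / 10835.8 = 2.499

FS = 2.50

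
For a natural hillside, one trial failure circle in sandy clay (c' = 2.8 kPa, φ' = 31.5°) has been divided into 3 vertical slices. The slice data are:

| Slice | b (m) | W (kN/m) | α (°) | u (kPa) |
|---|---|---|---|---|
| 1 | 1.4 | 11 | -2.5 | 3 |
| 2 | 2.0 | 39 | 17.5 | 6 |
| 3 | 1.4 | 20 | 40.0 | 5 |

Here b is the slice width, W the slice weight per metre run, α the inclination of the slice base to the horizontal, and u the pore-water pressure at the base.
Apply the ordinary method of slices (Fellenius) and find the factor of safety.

FS = 1.57

Ordinary method of slices: FS = Σ[c'·Δl_i + (W_i cosα_i − u_i·Δl_i)·tanφ'] / Σ W_i sinα_i, with Δl_i = b_i / cosα_i.
Slice 1: Δl = 1.4/cos(-2.5°) = 1.401 m; N'_1 = 11·cos(-2.5°) − 3·1.401 = 6.8; c'Δl = 3.92; W sinα = -0.5
Slice 2: Δl = 2.0/cos17.5° = 2.097 m; N'_2 = 39·cos17.5° − 6·2.097 = 24.6; c'Δl = 5.87; W sinα = 11.7
Slice 3: Δl = 1.4/cos40.0° = 1.828 m; N'_3 = 20·cos40.0° − 5·1.828 = 6.2; c'Δl = 5.12; W sinα = 12.9
Σc'Δl = 14.9 kN/m; ΣN' = 37.6 kN/m; ΣW sinα = 24.1 kN/m
Resisting = 14.9 + 37.6·tan31.5° = 14.9 + 23.0 = 37.9 kN/m
FS = 37.9 / 24.1 = 1.574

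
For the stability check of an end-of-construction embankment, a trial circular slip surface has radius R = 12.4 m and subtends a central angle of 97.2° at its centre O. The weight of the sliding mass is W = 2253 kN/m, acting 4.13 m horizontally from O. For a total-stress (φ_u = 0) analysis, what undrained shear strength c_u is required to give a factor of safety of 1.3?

c_u = 46.4 kPa

FS = c_u·L_a·R / (W·d), so c_u = FS·W·d / (L_a·R).
Arc length L_a = R·θ = 12.4·(97.2°·π/180) = 12.4·1.6965 = 21.04 m
c_u = 1.3·2253·4.13 / (21.04·12.4) = 12096.4 / 260.85 = 46.37 kPa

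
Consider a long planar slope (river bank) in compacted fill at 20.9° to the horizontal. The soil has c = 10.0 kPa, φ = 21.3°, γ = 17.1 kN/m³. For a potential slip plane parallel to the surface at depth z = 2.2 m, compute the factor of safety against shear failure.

FS = 1.82

For an infinite slope with a slip plane parallel to the surface (no pore pressure): FS = [c + γz cos²β tanφ] / [γz sinβ cosβ].
γz = 17.1·2.2 = 37.62 kN/m²
Numerator = 10.0 + 37.62·cos²20.9°·tan21.3° = 10.0 + 37.62·0.8727·0.3899 = 22.801 kPa
Denominator = 37.62·sin20.9°·cos20.9° = 37.62·0.3567·0.9342 = 12.537 kPa
FS = 22.801 / 12.537 = 1.819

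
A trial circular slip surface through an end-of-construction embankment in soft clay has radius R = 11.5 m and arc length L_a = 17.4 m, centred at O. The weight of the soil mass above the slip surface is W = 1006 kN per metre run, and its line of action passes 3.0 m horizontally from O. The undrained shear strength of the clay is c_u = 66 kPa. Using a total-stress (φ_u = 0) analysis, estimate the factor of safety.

FS = 4.38

Taking moments about the centre O, the resisting moment is provided by the undrained shear strength acting along the arc:
M_R = c_u·L_a·R = 66·17.40·11.5 = 13206.6 kN·m/m
M_D = W·d = 1006·3.0 = 3018.0 kN·m/m
FS = M_R / M_D = 13206.6 / 3018.0 = 4.376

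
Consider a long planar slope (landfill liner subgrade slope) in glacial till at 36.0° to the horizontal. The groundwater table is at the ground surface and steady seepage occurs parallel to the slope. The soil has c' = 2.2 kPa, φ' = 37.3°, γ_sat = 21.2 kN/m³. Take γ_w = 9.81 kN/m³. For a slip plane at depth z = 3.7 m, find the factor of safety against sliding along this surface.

FS = 0.62

With seepage parallel to the slope and the water table at the surface, the effective normal stress on the slip plane uses the buoyant unit weight γ' = γ_sat − γ_w while the driving shear stress uses γ_sat:
FS = [c' + γ' z cos²β tanφ'] / [γ_sat z sinβ cosβ]
γ' = 21.2 − 9.81 = 11.39 kN/m³
Numerator = 2.2 + 11.39·3.7·cos²36.0°·tan37.3° = 2.2 + 11.39·3.7·0.6545·0.7618 = 23.213 kPa
Denominator = 21.2·3.7·sin36.0°·cos36.0° = 21.2·3.7·0.5878·0.8090 = 37.300 kPa
FS = 23.213 / 37.300 = 0.622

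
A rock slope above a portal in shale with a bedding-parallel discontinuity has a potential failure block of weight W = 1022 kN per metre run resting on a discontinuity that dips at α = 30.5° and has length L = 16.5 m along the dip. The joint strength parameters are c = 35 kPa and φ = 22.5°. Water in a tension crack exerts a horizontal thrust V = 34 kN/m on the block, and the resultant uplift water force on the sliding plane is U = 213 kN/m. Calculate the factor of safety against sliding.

Resolving the block weight along and normal to the plane and applying the Mohr–Coulomb strength on the joint:
N' = W cosα − U − V sinα = 1022·cos30.5° − 213 − 34·sin30.5° = 650.3 kN/m
Driving force T = W sinα + V cosα = 1022·sin30.5° + 34·cos30.5° = 548.0 kN/m
Resisting force R = c·L + N'·tanφ = 35·16.5 + 650.3·tan22.5° = 577.5 + 269.4 = 846.9 kN/m
FS = R / T = 846.9 / 548.0 = 1.545

FS = 1.55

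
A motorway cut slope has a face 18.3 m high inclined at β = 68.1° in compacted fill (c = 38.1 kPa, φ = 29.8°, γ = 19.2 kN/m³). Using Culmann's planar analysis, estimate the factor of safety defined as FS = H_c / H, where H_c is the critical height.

H_c = (4c/γ) · sinβ cosφ / [1 − cos(β − φ)]
    = (4·38.1/19.2) · sin68.1°·cos29.8° / [1 − cos38.3°]
    = 7.938 · 0.8051 / 0.2152 = 29.69 m
FS = H_c / H = 29.69 / 18.3 = 1.623

FS = 1.62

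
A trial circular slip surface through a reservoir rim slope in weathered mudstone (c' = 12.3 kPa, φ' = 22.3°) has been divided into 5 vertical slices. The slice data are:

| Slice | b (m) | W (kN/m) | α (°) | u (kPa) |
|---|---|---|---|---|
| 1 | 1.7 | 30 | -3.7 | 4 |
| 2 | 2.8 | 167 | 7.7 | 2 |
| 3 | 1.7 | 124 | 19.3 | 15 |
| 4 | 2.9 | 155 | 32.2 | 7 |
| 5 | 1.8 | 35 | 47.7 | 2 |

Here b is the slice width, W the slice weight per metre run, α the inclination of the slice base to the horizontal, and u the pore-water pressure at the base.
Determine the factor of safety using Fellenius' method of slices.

FS = 1.86

Ordinary method of slices: FS = Σ[c'·Δl_i + (W_i cosα_i − u_i·Δl_i)·tanφ'] / Σ W_i sinα_i, with Δl_i = b_i / cosα_i.
Slice 1: Δl = 1.7/cos(-3.7°) = 1.704 m; N'_1 = 30·cos(-3.7°) − 4·1.704 = 23.1; c'Δl = 20.95; W sinα = -1.9
Slice 2: Δl = 2.8/cos7.7° = 2.825 m; N'_2 = 167·cos7.7° − 2·2.825 = 159.8; c'Δl = 34.75; W sinα = 22.4
Slice 3: Δl = 1.7/cos19.3° = 1.801 m; N'_3 = 124·cos19.3° − 15·1.801 = 90.0; c'Δl = 22.16; W sinα = 41.0
Slice 4: Δl = 2.9/cos32.2° = 3.427 m; N'_4 = 155·cos32.2° − 7·3.427 = 107.2; c'Δl = 42.15; W sinα = 82.6
Slice 5: Δl = 1.8/cos47.7° = 2.675 m; N'_5 = 35·cos47.7° − 2·2.675 = 18.2; c'Δl = 32.90; W sinα = 25.9
Σc'Δl = 152.9 kN/m; ΣN' = 398.4 kN/m; ΣW sinα = 169.9 kN/m
Resisting = 152.9 + 398.4·tan22.3° = 152.9 + 163.4 = 316.3 kN/m
FS = 316.3 / 169.9 = 1.862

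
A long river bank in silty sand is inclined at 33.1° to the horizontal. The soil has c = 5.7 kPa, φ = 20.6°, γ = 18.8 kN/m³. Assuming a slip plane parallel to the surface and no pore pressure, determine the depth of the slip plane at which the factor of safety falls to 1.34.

Setting FS = 1.34 in FS = [c + γz cos²β tanφ] / [γz sinβ cosβ] and solving for z:
z = c / [γ cosβ (FS·sinβ − cosβ·tanφ)]
  = 5.7 / [18.8·cos33.1°·(1.34·sin33.1° − cos33.1°·tan20.6°)]
  = 5.7 / [18.8·0.8377·(1.34·0.5461 − 0.8377·0.3759)]
  = 5.7 / 6.5658 = 0.868 m

z = 0.87 m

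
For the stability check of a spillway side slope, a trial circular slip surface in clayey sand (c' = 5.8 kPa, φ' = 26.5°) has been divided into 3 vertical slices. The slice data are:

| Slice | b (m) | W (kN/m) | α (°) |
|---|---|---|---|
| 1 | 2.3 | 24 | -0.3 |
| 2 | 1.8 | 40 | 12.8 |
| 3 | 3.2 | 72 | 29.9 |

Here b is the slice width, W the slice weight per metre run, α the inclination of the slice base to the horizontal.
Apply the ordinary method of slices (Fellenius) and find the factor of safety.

FS = 2.42

Ordinary method of slices: FS = Σ[c'·Δl_i + (W_i cosα_i)·tanφ'] / Σ W_i sinα_i, with Δl_i = b_i / cosα_i.
Slice 1: Δl = 2.3/cos(-0.3°) = 2.300 m; N'_1 = 24·cos(-0.3°) = 24.0; c'Δl = 13.34; W sinα = -0.1
Slice 2: Δl = 1.8/cos12.8° = 1.846 m; N'_2 = 40·cos12.8° = 39.0; c'Δl = 10.71; W sinα = 8.9
Slice 3: Δl = 3.2/cos29.9° = 3.691 m; N'_3 = 72·cos29.9° = 62.4; c'Δl = 21.41; W sinα = 35.9
Σc'Δl = 45.5 kN/m; ΣN' = 125.4 kN/m; ΣW sinα = 44.6 kN/m
Resisting = 45.5 + 125.4·tan26.5° = 45.5 + 62.5 = 108.0 kN/m
FS = 108.0 / 44.6 = 2.420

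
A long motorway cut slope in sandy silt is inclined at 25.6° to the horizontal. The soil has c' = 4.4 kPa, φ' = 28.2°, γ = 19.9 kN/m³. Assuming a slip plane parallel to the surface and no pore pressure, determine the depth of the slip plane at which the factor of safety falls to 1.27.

Setting FS = 1.27 in FS = [c' + γz cos²β tanφ'] / [γz sinβ cosβ] and solving for z:
z = c' / [γ cosβ (FS·sinβ − cosβ·tanφ')]
  = 4.4 / [19.9·cos25.6°·(1.27·sin25.6° − cos25.6°·tan28.2°)]
  = 4.4 / [19.9·0.9018·(1.27·0.4321 − 0.9018·0.5362)]
  = 4.4 / 1.1699 = 3.761 m

z = 3.76 m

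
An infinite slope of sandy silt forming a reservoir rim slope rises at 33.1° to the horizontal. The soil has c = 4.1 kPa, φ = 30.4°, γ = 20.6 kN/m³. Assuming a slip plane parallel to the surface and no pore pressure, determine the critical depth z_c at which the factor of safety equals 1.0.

z_c = 4.35 m

Setting FS = 1.00 in FS = [c + γz cos²β tanφ] / [γz sinβ cosβ] and solving for z:
z = c / [γ cosβ (FS·sinβ − cosβ·tanφ)]
  = 4.1 / [20.6·cos33.1°·(1.00·sin33.1° − cos33.1°·tan30.4°)]
  = 4.1 / [20.6·0.8377·(1.00·0.5461 − 0.8377·0.5867)]
  = 4.1 / 0.9425 = 4.350 m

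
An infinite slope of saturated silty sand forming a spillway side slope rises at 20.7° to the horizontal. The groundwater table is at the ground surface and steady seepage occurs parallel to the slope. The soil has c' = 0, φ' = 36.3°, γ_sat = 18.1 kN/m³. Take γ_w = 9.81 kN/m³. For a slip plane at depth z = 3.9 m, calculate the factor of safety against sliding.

With seepage parallel to the slope and the water table at the surface, the effective normal stress on the slip plane uses the buoyant unit weight γ' = γ_sat − γ_w while the driving shear stress uses γ_sat:
FS = [c' + γ' z cos²β tanφ'] / [γ_sat z sinβ cosβ]
(For c' = 0 this reduces to FS = (γ'/γ_sat)·tanφ'/tanβ.)
γ' = 18.1 − 9.81 = 8.29 kN/m³
Numerator = 0.0 + 8.29·3.9·cos²20.7°·tan36.3° = 0.0 + 8.29·3.9·0.8751·0.7346 = 20.782 kPa
Denominator = 18.1·3.9·sin20.7°·cos20.7° = 18.1·3.9·0.3535·0.9354 = 23.341 kPa
FS = 20.782 / 23.341 = 0.890

FS = 0.89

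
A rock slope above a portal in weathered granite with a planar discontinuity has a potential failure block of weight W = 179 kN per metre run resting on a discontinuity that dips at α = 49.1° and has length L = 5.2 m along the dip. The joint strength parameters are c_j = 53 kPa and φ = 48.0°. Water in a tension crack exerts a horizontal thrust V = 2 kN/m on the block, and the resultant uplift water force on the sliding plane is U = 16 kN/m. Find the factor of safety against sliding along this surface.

Resolving the block weight along and normal to the plane and applying the Mohr–Coulomb strength on the joint:
N' = W cosα − U − V sinα = 179·cos49.1° − 16 − 2·sin49.1° = 99.7 kN/m
Driving force T = W sinα + V cosα = 179·sin49.1° + 2·cos49.1° = 136.6 kN/m
Resisting force R = c_j·L + N'·tanφ = 53·5.2 + 99.7·tan48.0° = 275.6 + 110.7 = 386.3 kN/m
FS = R / T = 386.3 / 136.6 = 2.828

FS = 2.83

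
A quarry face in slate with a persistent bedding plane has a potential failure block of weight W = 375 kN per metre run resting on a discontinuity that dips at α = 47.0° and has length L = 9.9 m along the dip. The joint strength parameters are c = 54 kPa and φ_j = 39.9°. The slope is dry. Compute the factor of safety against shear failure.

Resolving the block weight along and normal to the plane and applying the Mohr–Coulomb strength on the joint:
N' = W cosα = 375·cos47.0° = 255.7 kN/m
Driving force T = W sinα = 375·sin47.0° = 274.3 kN/m
Resisting force R = c·L + N'·tanφ_j = 54·9.9 + 255.7·tan39.9° = 534.6 + 213.8 = 748.4 kN/m
FS = R / T = 748.4 / 274.3 = 2.729

FS = 2.73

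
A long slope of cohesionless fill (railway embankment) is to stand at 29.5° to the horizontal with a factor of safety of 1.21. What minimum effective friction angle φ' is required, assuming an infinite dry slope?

FS = tanφ'/tanβ ⇒ tanφ' = FS · tanβ = 1.21 · tan29.5° = 0.6846
φ' = arctan(0.6846) = 34.39°

φ' = 34.4°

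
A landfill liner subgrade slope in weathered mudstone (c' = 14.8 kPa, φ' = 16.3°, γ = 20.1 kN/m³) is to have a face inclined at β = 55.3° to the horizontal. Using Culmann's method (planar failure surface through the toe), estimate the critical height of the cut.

H_c = 10.43 m

Culmann's analysis gives the critical failure plane at α_cr = (β + φ')/2 = (55.3 + 16.3)/2 = 35.8°, and the critical height
H_c = (4c'/γ) · sinβ cosφ' / [1 − cos(β − φ')]
    = (4·14.8/20.1) · sin55.3°·cos16.3° / [1 − cos(39.0°)]
    = 2.945 · 0.8221·0.9598 / [1 − 0.7771]
    = 2.945 · 0.7891 / 0.2229
    = 10.43 m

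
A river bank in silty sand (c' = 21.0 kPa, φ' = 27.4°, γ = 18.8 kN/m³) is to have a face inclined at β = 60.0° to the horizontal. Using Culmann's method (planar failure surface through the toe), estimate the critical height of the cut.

H_c = 21.81 m

Culmann's analysis gives the critical failure plane at α_cr = (β + φ')/2 = (60.0 + 27.4)/2 = 43.7°, and the critical height
H_c = (4c'/γ) · sinβ cosφ' / [1 − cos(β − φ')]
    = (4·21.0/18.8) · sin60.0°·cos27.4° / [1 − cos(32.6°)]
    = 4.468 · 0.8660·0.8878 / [1 − 0.8425]
    = 4.468 · 0.7689 / 0.1575
    = 21.81 m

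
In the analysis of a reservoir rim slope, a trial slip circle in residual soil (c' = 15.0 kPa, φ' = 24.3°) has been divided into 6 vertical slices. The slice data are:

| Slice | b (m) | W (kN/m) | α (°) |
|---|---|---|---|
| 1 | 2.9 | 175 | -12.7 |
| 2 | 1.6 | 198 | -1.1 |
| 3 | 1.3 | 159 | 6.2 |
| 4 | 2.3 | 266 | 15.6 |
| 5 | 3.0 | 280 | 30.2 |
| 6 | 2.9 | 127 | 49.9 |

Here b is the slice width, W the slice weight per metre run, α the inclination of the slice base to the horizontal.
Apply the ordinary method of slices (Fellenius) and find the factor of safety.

Ordinary method of slices: FS = Σ[c'·Δl_i + (W_i cosα_i)·tanφ'] / Σ W_i sinα_i, with Δl_i = b_i / cosα_i.
Slice 1: Δl = 2.9/cos(-12.7°) = 2.973 m; N'_1 = 175·cos(-12.7°) = 170.7; c'Δl = 44.59; W sinα = -38.5
Slice 2: Δl = 1.6/cos(-1.1°) = 1.600 m; N'_2 = 198·cos(-1.1°) = 198.0; c'Δl = 24.00; W sinα = -3.8
Slice 3: Δl = 1.3/cos6.2° = 1.308 m; N'_3 = 159·cos6.2° = 158.1; c'Δl = 19.61; W sinα = 17.2
Slice 4: Δl = 2.3/cos15.6° = 2.388 m; N'_4 = 266·cos15.6° = 256.2; c'Δl = 35.82; W sinα = 71.5
Slice 5: Δl = 3.0/cos30.2° = 3.471 m; N'_5 = 280·cos30.2° = 242.0; c'Δl = 52.07; W sinα = 140.8
Slice 6: Δl = 2.9/cos49.9° = 4.502 m; N'_6 = 127·cos49.9° = 81.8; c'Δl = 67.53; W sinα = 97.1
Σc'Δl = 243.6 kN/m; ΣN' = 1106.8 kN/m; ΣW sinα = 284.4 kN/m
Resisting = 243.6 + 1106.8·tan24.3° = 243.6 + 499.7 = 743.3 kN/m
FS = 743.3 / 284.4 = 2.614

FS = 2.61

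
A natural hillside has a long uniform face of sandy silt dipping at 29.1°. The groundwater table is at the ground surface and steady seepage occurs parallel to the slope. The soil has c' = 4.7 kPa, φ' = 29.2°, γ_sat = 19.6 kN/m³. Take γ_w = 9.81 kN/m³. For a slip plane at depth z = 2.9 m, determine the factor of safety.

With seepage parallel to the slope and the water table at the surface, the effective normal stress on the slip plane uses the buoyant unit weight γ' = γ_sat − γ_w while the driving shear stress uses γ_sat:
FS = [c' + γ' z cos²β tanφ'] / [γ_sat z sinβ cosβ]
γ' = 19.6 − 9.81 = 9.79 kN/m³
Numerator = 4.7 + 9.79·2.9·cos²29.1°·tan29.2° = 4.7 + 9.79·2.9·0.7635·0.5589 = 16.814 kPa
Denominator = 19.6·2.9·sin29.1°·cos29.1° = 19.6·2.9·0.4863·0.8738 = 24.154 kPa
FS = 16.814 / 24.154 = 0.696

FS = 0.70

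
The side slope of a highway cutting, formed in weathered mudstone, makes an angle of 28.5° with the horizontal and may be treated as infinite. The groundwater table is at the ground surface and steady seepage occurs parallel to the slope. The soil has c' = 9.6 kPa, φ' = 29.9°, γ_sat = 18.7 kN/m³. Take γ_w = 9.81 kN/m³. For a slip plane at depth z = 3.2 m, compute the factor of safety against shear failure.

With seepage parallel to the slope and the water table at the surface, the effective normal stress on the slip plane uses the buoyant unit weight γ' = γ_sat − γ_w while the driving shear stress uses γ_sat:
FS = [c' + γ' z cos²β tanφ'] / [γ_sat z sinβ cosβ]
γ' = 18.7 − 9.81 = 8.89 kN/m³
Numerator = 9.6 + 8.89·3.2·cos²28.5°·tan29.9° = 9.6 + 8.89·3.2·0.7723·0.5750 = 22.234 kPa
Denominator = 18.7·3.2·sin28.5°·cos28.5° = 18.7·3.2·0.4772·0.8788 = 25.093 kPa
FS = 22.234 / 25.093 = 0.886

FS = 0.89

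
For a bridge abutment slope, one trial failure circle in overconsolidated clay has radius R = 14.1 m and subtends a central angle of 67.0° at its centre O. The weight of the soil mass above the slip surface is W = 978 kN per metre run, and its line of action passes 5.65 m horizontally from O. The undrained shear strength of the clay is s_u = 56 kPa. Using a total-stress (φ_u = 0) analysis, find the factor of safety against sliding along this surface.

Taking moments about the centre O, the resisting moment is provided by the undrained shear strength acting along the arc:
Arc length L_a = R·θ = 14.1·(67.0°·π/180) = 14.1·1.1694 = 16.49 m
M_R = s_u·L_a·R = 56·16.49·14.1 = 13019.0 kN·m/m
M_D = W·d = 978·5.65 = 5525.7 kN·m/m
FS = M_R / M_D = 13019.0 / 5525.7 = 2.356

FS = 2.36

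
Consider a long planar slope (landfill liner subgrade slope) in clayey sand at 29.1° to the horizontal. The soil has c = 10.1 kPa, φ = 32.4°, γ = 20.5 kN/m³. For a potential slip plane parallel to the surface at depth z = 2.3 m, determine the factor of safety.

FS = 1.64

For an infinite slope with a slip plane parallel to the surface (no pore pressure): FS = [c + γz cos²β tanφ] / [γz sinβ cosβ].
γz = 20.5·2.3 = 47.15 kN/m²
Numerator = 10.1 + 47.15·cos²29.1°·tan32.4° = 10.1 + 47.15·0.7635·0.6346 = 32.945 kPa
Denominator = 47.15·sin29.1°·cos29.1° = 47.15·0.4863·0.8738 = 20.036 kPa
FS = 32.945 / 20.036 = 1.644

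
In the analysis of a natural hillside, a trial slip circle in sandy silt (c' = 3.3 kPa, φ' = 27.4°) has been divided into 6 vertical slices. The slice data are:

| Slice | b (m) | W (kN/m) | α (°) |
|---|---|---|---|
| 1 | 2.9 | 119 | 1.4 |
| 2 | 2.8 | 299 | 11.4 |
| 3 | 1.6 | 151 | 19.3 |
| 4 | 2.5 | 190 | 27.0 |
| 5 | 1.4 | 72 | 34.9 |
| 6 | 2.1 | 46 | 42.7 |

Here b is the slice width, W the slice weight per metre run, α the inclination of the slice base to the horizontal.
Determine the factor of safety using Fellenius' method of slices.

FS = 1.75

Ordinary method of slices: FS = Σ[c'·Δl_i + (W_i cosα_i)·tanφ'] / Σ W_i sinα_i, with Δl_i = b_i / cosα_i.
Slice 1: Δl = 2.9/cos1.4° = 2.901 m; N'_1 = 119·cos1.4° = 119.0; c'Δl = 9.57; W sinα = 2.9
Slice 2: Δl = 2.8/cos11.4° = 2.856 m; N'_2 = 299·cos11.4° = 293.1; c'Δl = 9.43; W sinα = 59.1
Slice 3: Δl = 1.6/cos19.3° = 1.695 m; N'_3 = 151·cos19.3° = 142.5; c'Δl = 5.59; W sinα = 49.9
Slice 4: Δl = 2.5/cos27.0° = 2.806 m; N'_4 = 190·cos27.0° = 169.3; c'Δl = 9.26; W sinα = 86.3
Slice 5: Δl = 1.4/cos34.9° = 1.707 m; N'_5 = 72·cos34.9° = 59.1; c'Δl = 5.63; W sinα = 41.2
Slice 6: Δl = 2.1/cos42.7° = 2.857 m; N'_6 = 46·cos42.7° = 33.8; c'Δl = 9.43; W sinα = 31.2
Σc'Δl = 48.9 kN/m; ΣN' = 816.7 kN/m; ΣW sinα = 270.6 kN/m
Resisting = 48.9 + 816.7·tan27.4° = 48.9 + 423.4 = 472.3 kN/m
FS = 472.3 / 270.6 = 1.745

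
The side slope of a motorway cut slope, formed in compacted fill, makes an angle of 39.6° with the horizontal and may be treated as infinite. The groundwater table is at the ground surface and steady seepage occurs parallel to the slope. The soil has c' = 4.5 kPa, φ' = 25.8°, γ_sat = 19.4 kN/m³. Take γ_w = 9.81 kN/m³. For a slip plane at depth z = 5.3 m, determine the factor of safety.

With seepage parallel to the slope and the water table at the surface, the effective normal stress on the slip plane uses the buoyant unit weight γ' = γ_sat − γ_w while the driving shear stress uses γ_sat:
FS = [c' + γ' z cos²β tanφ'] / [γ_sat z sinβ cosβ]
γ' = 19.4 − 9.81 = 9.59 kN/m³
Numerator = 4.5 + 9.59·5.3·cos²39.6°·tan25.8° = 4.5 + 9.59·5.3·0.5937·0.4834 = 19.087 kPa
Denominator = 19.4·5.3·sin39.6°·cos39.6° = 19.4·5.3·0.6374·0.7705 = 50.499 kPa
FS = 19.087 / 50.499 = 0.378

FS = 0.38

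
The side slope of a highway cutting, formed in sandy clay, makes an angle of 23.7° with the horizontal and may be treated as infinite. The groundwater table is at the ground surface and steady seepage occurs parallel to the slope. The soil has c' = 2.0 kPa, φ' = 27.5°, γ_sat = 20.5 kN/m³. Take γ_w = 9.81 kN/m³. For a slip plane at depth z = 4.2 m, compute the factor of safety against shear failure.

With seepage parallel to the slope and the water table at the surface, the effective normal stress on the slip plane uses the buoyant unit weight γ' = γ_sat − γ_w while the driving shear stress uses γ_sat:
FS = [c' + γ' z cos²β tanφ'] / [γ_sat z sinβ cosβ]
γ' = 20.5 − 9.81 = 10.69 kN/m³
Numerator = 2.0 + 10.69·4.2·cos²23.7°·tan27.5° = 2.0 + 10.69·4.2·0.8384·0.5206 = 21.596 kPa
Denominator = 20.5·4.2·sin23.7°·cos23.7° = 20.5·4.2·0.4019·0.9157 = 31.689 kPa
FS = 21.596 / 31.689 = 0.682

FS = 0.68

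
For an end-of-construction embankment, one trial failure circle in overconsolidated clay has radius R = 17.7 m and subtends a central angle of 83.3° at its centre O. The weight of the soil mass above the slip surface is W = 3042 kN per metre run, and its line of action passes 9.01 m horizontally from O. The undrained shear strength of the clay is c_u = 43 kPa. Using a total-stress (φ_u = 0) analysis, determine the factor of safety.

FS = 0.71

Taking moments about the centre O, the resisting moment is provided by the undrained shear strength acting along the arc:
Arc length L_a = R·θ = 17.7·(83.3°·π/180) = 17.7·1.4539 = 25.73 m
M_R = c_u·L_a·R = 43·25.73·17.7 = 19585.6 kN·m/m
M_D = W·d = 3042·9.01 = 27408.4 kN·m/m
FS = M_R / M_D = 19585.6 / 27408.4 = 0.715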